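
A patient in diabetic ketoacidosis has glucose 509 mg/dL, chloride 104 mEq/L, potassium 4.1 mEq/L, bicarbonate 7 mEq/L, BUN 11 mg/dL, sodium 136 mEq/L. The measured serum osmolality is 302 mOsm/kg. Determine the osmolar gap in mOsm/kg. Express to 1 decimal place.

Calculated osmolality = 2·Na + glucose/18 + BUN/2.8
= 2·136 + 509/18 + 11/2.8
= 272 + 28.28 + 3.93
= 304.21 mOsm/kg ≈ 304.2 mOsm/kg
Osmolar gap = measured − calculated = 302 − 304.2 = -2.2 mOsm/kg

-2.2 mOsm/kg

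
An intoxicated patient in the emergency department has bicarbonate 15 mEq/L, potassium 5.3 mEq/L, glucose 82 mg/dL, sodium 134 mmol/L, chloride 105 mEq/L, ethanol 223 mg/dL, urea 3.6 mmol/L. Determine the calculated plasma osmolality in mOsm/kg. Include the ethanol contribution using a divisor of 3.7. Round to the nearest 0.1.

336.4 mOsm/kg

Calculated osmolality = 2·Na + glucose/18 + urea + ethanol/3.7
= 2·134 + 82/18 + 3.6 + 223/3.7
= 268 + 4.56 + 3.60 + 60.27
= 336.43 mOsm/kg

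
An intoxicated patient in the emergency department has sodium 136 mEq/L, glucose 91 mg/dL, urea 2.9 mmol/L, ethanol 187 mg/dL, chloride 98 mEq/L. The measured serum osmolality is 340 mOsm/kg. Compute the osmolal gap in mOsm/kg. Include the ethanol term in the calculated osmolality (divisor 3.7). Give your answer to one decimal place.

Calculated osmolality = 2·Na + glucose/18 + urea + ethanol/3.7
= 2·136 + 91/18 + 2.9 + 187/3.7
= 272 + 5.06 + 2.90 + 50.54
= 330.5 mOsm/kg ≈ 330.5 mOsm/kg
Osmolar gap = measured − calculated = 340 − 330.5 = 9.5 mOsm/kg

9.5 mOsm/kg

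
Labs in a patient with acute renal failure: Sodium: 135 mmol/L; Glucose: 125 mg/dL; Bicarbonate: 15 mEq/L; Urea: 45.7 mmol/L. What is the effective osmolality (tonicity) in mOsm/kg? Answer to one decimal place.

276.9 mOsm/kg

Effective osmolality excludes urea (freely permeant across cell membranes):
2·Na + glucose/18
= 2·135 + 125/18
= 270 + 6.94
= 276.94 mOsm/kg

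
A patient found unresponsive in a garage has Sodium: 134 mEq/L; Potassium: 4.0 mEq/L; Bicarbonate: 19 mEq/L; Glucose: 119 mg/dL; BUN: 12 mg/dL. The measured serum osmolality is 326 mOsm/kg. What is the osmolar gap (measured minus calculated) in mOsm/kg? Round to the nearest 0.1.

Calculated osmolality = 2·Na + glucose/18 + BUN/2.8
= 2·134 + 119/18 + 12/2.8
= 268 + 6.61 + 4.29
= 278.9 mOsm/kg ≈ 278.9 mOsm/kg
Osmolar gap = measured − calculated = 326 − 278.9 = 47.1 mOsm/kg

47.1 mOsm/kg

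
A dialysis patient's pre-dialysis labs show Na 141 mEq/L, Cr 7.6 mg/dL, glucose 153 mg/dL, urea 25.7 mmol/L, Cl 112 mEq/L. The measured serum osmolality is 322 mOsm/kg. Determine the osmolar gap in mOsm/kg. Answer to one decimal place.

Calculated osmolality = 2·Na + glucose/18 + urea
= 2·141 + 153/18 + 25.7
= 282 + 8.50 + 25.70
= 316.2 mOsm/kg ≈ 316.2 mOsm/kg
Osmolar gap = measured − calculated = 322 − 316.2 = 5.8 mOsm/kg

5.8 mOsm/kg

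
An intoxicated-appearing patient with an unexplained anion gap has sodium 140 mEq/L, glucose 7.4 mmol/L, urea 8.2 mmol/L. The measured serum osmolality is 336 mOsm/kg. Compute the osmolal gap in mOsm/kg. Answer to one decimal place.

40.4 mOsm/kg

Calculated osmolality = 2·Na + glucose + urea
= 2·140 + 7.4 + 8.2
= 280 + 7.40 + 8.20
= 295.6 mOsm/kg ≈ 295.6 mOsm/kg
Osmolar gap = measured − calculated = 336 − 295.6 = 40.4 mOsm/kg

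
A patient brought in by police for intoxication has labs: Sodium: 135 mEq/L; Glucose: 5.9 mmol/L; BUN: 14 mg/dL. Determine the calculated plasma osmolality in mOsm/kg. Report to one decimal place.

280.9 mOsm/kg

Calculated osmolality = 2·Na + glucose + BUN/2.8
= 2·135 + 5.9 + 14/2.8
= 270 + 5.90 + 5
= 280.9 mOsm/kg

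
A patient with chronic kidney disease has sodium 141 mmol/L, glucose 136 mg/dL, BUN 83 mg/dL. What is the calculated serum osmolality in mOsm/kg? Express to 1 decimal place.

Calculated osmolality = 2·Na + glucose/18 + BUN/2.8
= 2·141 + 136/18 + 83/2.8
= 282 + 7.56 + 29.64
= 319.2 mOsm/kg

319.2 mOsm/kg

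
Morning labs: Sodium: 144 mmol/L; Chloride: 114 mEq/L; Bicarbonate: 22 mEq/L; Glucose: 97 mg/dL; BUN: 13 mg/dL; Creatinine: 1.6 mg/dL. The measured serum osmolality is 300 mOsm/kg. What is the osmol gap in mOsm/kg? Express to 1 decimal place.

Calculated osmolality = 2·Na + glucose/18 + BUN/2.8
= 2·144 + 97/18 + 13/2.8
= 288 + 5.39 + 4.64
= 298.03 mOsm/kg ≈ 298.0 mOsm/kg
Osmolar gap = measured − calculated = 300 − 298.0 = 2.0 mOsm/kg

2.0 mOsm/kg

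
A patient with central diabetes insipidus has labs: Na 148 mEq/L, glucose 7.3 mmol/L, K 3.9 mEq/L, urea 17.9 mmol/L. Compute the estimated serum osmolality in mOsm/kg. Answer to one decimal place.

321.2 mOsm/kg

Calculated osmolality = 2·Na + glucose + urea
= 2·148 + 7.3 + 17.9
= 296 + 7.30 + 17.90
= 321.2 mOsm/kg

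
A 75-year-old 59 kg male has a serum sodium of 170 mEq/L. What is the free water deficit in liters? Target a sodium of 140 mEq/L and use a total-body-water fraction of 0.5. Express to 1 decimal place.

TBW = 0.5 · 59 = 29.5 L
Free water deficit = TBW · (Na/140 − 1)
= 29.5 · (170/140 − 1)
= 29.5 · 0.2143
= 6.32 L

6.3 L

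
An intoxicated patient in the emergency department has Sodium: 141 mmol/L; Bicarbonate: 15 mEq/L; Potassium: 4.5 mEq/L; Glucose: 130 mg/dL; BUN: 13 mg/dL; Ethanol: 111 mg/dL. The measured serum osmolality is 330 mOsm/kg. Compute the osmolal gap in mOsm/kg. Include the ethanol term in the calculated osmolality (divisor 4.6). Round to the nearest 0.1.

Calculated osmolality = 2·Na + glucose/18 + BUN/2.8 + ethanol/4.6
= 2·141 + 130/18 + 13/2.8 + 111/4.6
= 282 + 7.22 + 4.64 + 24.13
= 317.99 mOsm/kg ≈ 318.0 mOsm/kg
Osmolar gap = measured − calculated = 330 − 318.0 = 12.0 mOsm/kg

12.0 mOsm/kg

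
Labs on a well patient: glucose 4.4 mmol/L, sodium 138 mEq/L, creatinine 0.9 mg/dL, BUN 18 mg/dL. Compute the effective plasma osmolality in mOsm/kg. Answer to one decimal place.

Effective osmolality excludes urea (freely permeant across cell membranes):
2·Na + glucose
= 2·138 + 4.4
= 276 + 4.4
= 280.4 mOsm/kg

280.4 mOsm/kg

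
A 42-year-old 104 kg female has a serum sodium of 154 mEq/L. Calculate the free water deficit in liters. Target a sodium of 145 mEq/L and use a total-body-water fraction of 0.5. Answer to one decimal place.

TBW = 0.5 · 104 = 52 L
Free water deficit = TBW · (Na/145 − 1)
= 52 · (154/145 − 1)
= 52 · 0.0621
= 3.23 L

3.2 L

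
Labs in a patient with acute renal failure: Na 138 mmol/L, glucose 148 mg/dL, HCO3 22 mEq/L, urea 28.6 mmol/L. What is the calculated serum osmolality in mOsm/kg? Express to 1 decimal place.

312.8 mOsm/kg

Calculated osmolality = 2·Na + glucose/18 + urea
= 2·138 + 148/18 + 28.6
= 276 + 8.22 + 28.60
= 312.82 mOsm/kg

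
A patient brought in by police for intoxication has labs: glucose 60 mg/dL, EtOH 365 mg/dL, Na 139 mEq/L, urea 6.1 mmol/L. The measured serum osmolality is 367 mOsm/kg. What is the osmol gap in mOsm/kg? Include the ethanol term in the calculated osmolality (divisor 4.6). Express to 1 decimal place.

Calculated osmolality = 2·Na + glucose/18 + urea + ethanol/4.6
= 2·139 + 60/18 + 6.1 + 365/4.6
= 278 + 3.33 + 6.10 + 79.35
= 366.78 mOsm/kg ≈ 366.8 mOsm/kg
Osmolar gap = measured − calculated = 367 − 366.8 = 0.2 mOsm/kg

0.2 mOsm/kg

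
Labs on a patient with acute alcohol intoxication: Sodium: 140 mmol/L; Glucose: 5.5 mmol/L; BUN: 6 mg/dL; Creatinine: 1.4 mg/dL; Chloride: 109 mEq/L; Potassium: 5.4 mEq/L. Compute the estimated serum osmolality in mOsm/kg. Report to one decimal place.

Calculated osmolality = 2·Na + glucose + BUN/2.8
= 2·140 + 5.5 + 6/2.8
= 280 + 5.50 + 2.14
= 287.64 mOsm/kg

287.6 mOsm/kg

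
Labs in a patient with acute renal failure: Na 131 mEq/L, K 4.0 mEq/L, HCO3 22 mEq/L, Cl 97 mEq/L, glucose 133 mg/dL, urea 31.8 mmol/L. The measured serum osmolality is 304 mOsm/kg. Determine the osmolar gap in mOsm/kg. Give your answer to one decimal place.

Calculated osmolality = 2·Na + glucose/18 + urea
= 2·131 + 133/18 + 31.8
= 262 + 7.39 + 31.80
= 301.19 mOsm/kg ≈ 301.2 mOsm/kg
Osmolar gap = measured − calculated = 304 − 301.2 = 2.8 mOsm/kg

2.8 mOsm/kg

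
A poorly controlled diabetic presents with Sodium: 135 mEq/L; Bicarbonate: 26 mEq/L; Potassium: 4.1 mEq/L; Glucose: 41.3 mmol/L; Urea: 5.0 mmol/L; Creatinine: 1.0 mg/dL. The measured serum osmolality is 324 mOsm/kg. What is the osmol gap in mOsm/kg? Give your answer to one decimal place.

Calculated osmolality = 2·Na + glucose + urea
= 2·135 + 41.3 + 5
= 270 + 41.30 + 5
= 316.3 mOsm/kg ≈ 316.3 mOsm/kg
Osmolar gap = measured − calculated = 324 − 316.3 = 7.7 mOsm/kg

7.7 mOsm/kg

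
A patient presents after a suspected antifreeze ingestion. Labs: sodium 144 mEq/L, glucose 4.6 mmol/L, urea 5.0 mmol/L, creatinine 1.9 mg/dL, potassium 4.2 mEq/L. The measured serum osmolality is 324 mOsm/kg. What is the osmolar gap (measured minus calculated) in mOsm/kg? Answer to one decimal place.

Calculated osmolality = 2·Na + glucose + urea
= 2·144 + 4.6 + 5
= 288 + 4.60 + 5
= 297.6 mOsm/kg ≈ 297.6 mOsm/kg
Osmolar gap = measured − calculated = 324 − 297.6 = 26.4 mOsm/kg

26.4 mOsm/kg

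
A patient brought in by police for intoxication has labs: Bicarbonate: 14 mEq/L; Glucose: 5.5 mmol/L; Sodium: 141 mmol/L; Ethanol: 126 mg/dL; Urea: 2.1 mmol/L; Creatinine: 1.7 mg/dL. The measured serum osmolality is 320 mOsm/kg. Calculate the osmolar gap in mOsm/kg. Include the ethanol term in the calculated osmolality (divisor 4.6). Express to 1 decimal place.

Calculated osmolality = 2·Na + glucose + urea + ethanol/4.6
= 2·141 + 5.5 + 2.1 + 126/4.6
= 282 + 5.50 + 2.10 + 27.39
= 316.99 mOsm/kg ≈ 317.0 mOsm/kg
Osmolar gap = measured − calculated = 320 − 317.0 = 3.0 mOsm/kg

3.0 mOsm/kg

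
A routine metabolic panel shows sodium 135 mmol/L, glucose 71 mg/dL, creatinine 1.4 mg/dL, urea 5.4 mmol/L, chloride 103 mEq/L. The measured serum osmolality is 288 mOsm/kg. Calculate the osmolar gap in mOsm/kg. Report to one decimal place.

Calculated osmolality = 2·Na + glucose/18 + urea
= 2·135 + 71/18 + 5.4
= 270 + 3.94 + 5.40
= 279.34 mOsm/kg ≈ 279.3 mOsm/kg
Osmolar gap = measured − calculated = 288 − 279.3 = 8.7 mOsm/kg

8.7 mOsm/kg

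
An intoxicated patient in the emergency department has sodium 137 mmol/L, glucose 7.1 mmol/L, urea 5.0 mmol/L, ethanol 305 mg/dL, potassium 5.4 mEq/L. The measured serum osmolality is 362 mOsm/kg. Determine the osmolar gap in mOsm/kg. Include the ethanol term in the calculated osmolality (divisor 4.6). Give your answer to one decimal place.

9.6 mOsm/kg

Calculated osmolality = 2·Na + glucose + urea + ethanol/4.6
= 2·137 + 7.1 + 5 + 305/4.6
= 274 + 7.10 + 5 + 66.30
= 352.4 mOsm/kg ≈ 352.4 mOsm/kg
Osmolar gap = measured − calculated = 362 − 352.4 = 9.6 mOsm/kg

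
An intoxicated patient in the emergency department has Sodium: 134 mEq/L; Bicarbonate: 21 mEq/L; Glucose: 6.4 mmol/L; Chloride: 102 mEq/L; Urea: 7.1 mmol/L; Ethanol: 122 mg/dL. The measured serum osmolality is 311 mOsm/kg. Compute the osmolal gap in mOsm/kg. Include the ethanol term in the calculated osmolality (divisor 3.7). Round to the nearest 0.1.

-3.5 mOsm/kg

Calculated osmolality = 2·Na + glucose + urea + ethanol/3.7
= 2·134 + 6.4 + 7.1 + 122/3.7
= 268 + 6.40 + 7.10 + 32.97
= 314.47 mOsm/kg ≈ 314.5 mOsm/kg
Osmolar gap = measured − calculated = 311 − 314.5 = -3.5 mOsm/kg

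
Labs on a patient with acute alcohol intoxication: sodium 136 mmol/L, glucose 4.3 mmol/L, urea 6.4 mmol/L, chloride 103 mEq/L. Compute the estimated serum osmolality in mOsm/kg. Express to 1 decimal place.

Calculated osmolality = 2·Na + glucose + urea
= 2·136 + 4.3 + 6.4
= 272 + 4.30 + 6.40
= 282.7 mOsm/kg

282.7 mOsm/kg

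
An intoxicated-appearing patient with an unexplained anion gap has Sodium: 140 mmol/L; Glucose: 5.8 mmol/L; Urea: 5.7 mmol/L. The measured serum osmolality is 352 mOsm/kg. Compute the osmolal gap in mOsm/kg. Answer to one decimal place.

Calculated osmolality = 2·Na + glucose + urea
= 2·140 + 5.8 + 5.7
= 280 + 5.80 + 5.70
= 291.5 mOsm/kg ≈ 291.5 mOsm/kg
Osmolar gap = measured − calculated = 352 − 291.5 = 60.5 mOsm/kg

60.5 mOsm/kg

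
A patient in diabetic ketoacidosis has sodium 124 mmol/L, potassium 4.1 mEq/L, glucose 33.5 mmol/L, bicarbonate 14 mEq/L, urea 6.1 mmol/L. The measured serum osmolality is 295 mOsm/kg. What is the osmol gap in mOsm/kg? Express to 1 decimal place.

7.4 mOsm/kg

Calculated osmolality = 2·Na + glucose + urea
= 2·124 + 33.5 + 6.1
= 248 + 33.50 + 6.10
= 287.6 mOsm/kg ≈ 287.6 mOsm/kg
Osmolar gap = measured − calculated = 295 − 287.6 = 7.4 mOsm/kg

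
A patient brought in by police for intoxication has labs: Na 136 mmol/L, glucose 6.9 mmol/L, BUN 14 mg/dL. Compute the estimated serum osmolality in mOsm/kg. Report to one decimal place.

283.9 mOsm/kg

Calculated osmolality = 2·Na + glucose + BUN/2.8
= 2·136 + 6.9 + 14/2.8
= 272 + 6.90 + 5
= 283.9 mOsm/kg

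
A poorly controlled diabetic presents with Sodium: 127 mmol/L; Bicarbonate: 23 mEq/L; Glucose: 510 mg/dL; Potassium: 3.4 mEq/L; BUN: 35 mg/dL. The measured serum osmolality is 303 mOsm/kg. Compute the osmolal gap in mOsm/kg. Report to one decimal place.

8.2 mOsm/kg

Calculated osmolality = 2·Na + glucose/18 + BUN/2.8
= 2·127 + 510/18 + 35/2.8
= 254 + 28.33 + 12.50
= 294.83 mOsm/kg ≈ 294.8 mOsm/kg
Osmolar gap = measured − calculated = 303 − 294.8 = 8.2 mOsm/kg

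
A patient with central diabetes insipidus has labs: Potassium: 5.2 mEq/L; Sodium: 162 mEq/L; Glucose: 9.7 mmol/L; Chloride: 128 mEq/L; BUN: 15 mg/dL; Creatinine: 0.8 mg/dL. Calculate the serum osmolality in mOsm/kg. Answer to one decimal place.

339.1 mOsm/kg

Calculated osmolality = 2·Na + glucose + BUN/2.8
= 2·162 + 9.7 + 15/2.8
= 324 + 9.70 + 5.36
= 339.06 mOsm/kg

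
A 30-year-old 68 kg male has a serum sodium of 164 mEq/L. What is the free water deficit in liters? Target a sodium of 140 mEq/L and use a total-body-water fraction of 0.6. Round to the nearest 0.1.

TBW = 0.6 · 68 = 40.8 L
Free water deficit = TBW · (Na/140 − 1)
= 40.8 · (164/140 − 1)
= 40.8 · 0.1714
= 6.99 L

7.0 L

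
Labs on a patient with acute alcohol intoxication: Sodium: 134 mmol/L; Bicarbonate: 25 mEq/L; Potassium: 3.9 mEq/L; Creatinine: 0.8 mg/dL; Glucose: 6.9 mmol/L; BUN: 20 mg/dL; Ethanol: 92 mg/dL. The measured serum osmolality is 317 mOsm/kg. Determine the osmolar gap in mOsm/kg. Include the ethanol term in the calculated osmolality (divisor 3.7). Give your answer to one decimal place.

Calculated osmolality = 2·Na + glucose + BUN/2.8 + ethanol/3.7
= 2·134 + 6.9 + 20/2.8 + 92/3.7
= 268 + 6.90 + 7.14 + 24.86
= 306.9 mOsm/kg ≈ 306.9 mOsm/kg
Osmolar gap = measured − calculated = 317 − 306.9 = 10.1 mOsm/kg

10.1 mOsm/kg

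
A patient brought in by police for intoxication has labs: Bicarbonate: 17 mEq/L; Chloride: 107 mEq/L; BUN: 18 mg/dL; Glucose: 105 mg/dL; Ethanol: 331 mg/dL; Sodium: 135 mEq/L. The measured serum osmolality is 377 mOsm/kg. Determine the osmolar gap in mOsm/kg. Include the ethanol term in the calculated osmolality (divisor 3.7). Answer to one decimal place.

Calculated osmolality = 2·Na + glucose/18 + BUN/2.8 + ethanol/3.7
= 2·135 + 105/18 + 18/2.8 + 331/3.7
= 270 + 5.83 + 6.43 + 89.46
= 371.72 mOsm/kg ≈ 371.7 mOsm/kg
Osmolar gap = measured − calculated = 377 − 371.7 = 5.3 mOsm/kg

5.3 mOsm/kg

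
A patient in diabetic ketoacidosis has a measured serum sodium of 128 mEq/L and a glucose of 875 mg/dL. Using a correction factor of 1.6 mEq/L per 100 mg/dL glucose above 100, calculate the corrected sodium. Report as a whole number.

140 mEq/L

Corrected Na = measured Na + 1.6 · (glucose − 100)/100
= 128 + 1.6 · (875 − 100)/100
= 128 + 12.4
= 140.4 mEq/L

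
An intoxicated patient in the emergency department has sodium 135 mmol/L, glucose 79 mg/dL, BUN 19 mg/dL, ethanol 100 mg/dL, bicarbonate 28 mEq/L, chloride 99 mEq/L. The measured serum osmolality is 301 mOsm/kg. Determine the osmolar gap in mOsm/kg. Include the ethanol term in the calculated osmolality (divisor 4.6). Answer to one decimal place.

Calculated osmolality = 2·Na + glucose/18 + BUN/2.8 + ethanol/4.6
= 2·135 + 79/18 + 19/2.8 + 100/4.6
= 270 + 4.39 + 6.79 + 21.74
= 302.92 mOsm/kg ≈ 302.9 mOsm/kg
Osmolar gap = measured − calculated = 301 − 302.9 = -1.9 mOsm/kg

-1.9 mOsm/kg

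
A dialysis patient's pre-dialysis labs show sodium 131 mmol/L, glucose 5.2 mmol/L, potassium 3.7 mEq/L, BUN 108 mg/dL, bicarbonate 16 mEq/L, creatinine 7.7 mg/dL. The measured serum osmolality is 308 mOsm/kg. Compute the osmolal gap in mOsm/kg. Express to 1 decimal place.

Calculated osmolality = 2·Na + glucose + BUN/2.8
= 2·131 + 5.2 + 108/2.8
= 262 + 5.20 + 38.57
= 305.77 mOsm/kg ≈ 305.8 mOsm/kg
Osmolar gap = measured − calculated = 308 − 305.8 = 2.2 mOsm/kg

2.2 mOsm/kg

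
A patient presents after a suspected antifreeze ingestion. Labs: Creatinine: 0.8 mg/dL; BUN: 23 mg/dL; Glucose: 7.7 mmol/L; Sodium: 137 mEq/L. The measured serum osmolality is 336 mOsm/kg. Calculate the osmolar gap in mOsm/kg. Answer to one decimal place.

Calculated osmolality = 2·Na + glucose + BUN/2.8
= 2·137 + 7.7 + 23/2.8
= 274 + 7.70 + 8.21
= 289.91 mOsm/kg ≈ 289.9 mOsm/kg
Osmolar gap = measured − calculated = 336 − 289.9 = 46.1 mOsm/kg

46.1 mOsm/kg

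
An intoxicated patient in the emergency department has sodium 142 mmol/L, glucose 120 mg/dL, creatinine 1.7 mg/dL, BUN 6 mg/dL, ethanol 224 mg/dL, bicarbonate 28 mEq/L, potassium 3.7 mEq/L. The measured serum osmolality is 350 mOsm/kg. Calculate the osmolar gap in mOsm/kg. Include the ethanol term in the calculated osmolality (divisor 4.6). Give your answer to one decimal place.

8.5 mOsm/kg

Calculated osmolality = 2·Na + glucose/18 + BUN/2.8 + ethanol/4.6
= 2·142 + 120/18 + 6/2.8 + 224/4.6
= 284 + 6.67 + 2.14 + 48.70
= 341.51 mOsm/kg ≈ 341.5 mOsm/kg
Osmolar gap = measured − calculated = 350 − 341.5 = 8.5 mOsm/kg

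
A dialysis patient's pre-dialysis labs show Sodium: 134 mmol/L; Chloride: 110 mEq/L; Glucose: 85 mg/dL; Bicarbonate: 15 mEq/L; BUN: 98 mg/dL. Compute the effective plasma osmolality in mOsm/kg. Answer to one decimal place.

Effective osmolality excludes urea (freely permeant across cell membranes):
2·Na + glucose/18
= 2·134 + 85/18
= 268 + 4.72
= 272.72 mOsm/kg

272.7 mOsm/kg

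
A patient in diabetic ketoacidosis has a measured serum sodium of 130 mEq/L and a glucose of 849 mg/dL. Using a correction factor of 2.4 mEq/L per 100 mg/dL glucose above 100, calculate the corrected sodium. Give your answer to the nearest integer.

148 mEq/L

Corrected Na = measured Na + 2.4 · (glucose − 100)/100
= 130 + 2.4 · (849 − 100)/100
= 130 + 18
= 148 mEq/L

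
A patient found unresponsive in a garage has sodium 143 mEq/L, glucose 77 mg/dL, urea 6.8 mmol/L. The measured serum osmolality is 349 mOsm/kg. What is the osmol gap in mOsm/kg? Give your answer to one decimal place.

Calculated osmolality = 2·Na + glucose/18 + urea
= 2·143 + 77/18 + 6.8
= 286 + 4.28 + 6.80
= 297.08 mOsm/kg ≈ 297.1 mOsm/kg
Osmolar gap = measured − calculated = 349 − 297.1 = 51.9 mOsm/kg

51.9 mOsm/kg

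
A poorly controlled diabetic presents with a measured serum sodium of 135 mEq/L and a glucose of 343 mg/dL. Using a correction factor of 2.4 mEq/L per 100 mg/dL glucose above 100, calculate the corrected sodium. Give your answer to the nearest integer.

141 mEq/L

Corrected Na = measured Na + 2.4 · (glucose − 100)/100
= 135 + 2.4 · (343 − 100)/100
= 135 + 5.8
= 140.8 mEq/L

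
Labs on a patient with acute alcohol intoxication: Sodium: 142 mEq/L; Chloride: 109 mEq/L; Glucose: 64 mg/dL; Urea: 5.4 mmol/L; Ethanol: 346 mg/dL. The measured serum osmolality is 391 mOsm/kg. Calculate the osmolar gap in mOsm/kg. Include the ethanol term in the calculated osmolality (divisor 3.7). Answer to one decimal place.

4.5 mOsm/kg

Calculated osmolality = 2·Na + glucose/18 + urea + ethanol/3.7
= 2·142 + 64/18 + 5.4 + 346/3.7
= 284 + 3.56 + 5.40 + 93.51
= 386.47 mOsm/kg ≈ 386.5 mOsm/kg
Osmolar gap = measured − calculated = 391 − 386.5 = 4.5 mOsm/kg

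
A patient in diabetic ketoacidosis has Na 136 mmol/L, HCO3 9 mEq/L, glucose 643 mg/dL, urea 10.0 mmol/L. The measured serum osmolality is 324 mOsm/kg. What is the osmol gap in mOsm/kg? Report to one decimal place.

6.3 mOsm/kg

Calculated osmolality = 2·Na + glucose/18 + urea
= 2·136 + 643/18 + 10
= 272 + 35.72 + 10
= 317.72 mOsm/kg ≈ 317.7 mOsm/kg
Osmolar gap = measured − calculated = 324 − 317.7 = 6.3 mOsm/kg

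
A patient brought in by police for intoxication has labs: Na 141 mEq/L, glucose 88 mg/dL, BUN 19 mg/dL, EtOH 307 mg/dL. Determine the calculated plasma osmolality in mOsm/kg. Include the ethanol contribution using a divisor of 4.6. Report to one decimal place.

Calculated osmolality = 2·Na + glucose/18 + BUN/2.8 + ethanol/4.6
= 2·141 + 88/18 + 19/2.8 + 307/4.6
= 282 + 4.89 + 6.79 + 66.74
= 360.42 mOsm/kg

360.4 mOsm/kg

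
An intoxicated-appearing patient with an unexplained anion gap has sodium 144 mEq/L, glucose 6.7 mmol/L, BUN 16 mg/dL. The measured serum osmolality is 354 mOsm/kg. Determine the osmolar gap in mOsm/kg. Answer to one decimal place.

53.6 mOsm/kg

Calculated osmolality = 2·Na + glucose + BUN/2.8
= 2·144 + 6.7 + 16/2.8
= 288 + 6.70 + 5.71
= 300.41 mOsm/kg ≈ 300.4 mOsm/kg
Osmolar gap = measured − calculated = 354 − 300.4 = 53.6 mOsm/kg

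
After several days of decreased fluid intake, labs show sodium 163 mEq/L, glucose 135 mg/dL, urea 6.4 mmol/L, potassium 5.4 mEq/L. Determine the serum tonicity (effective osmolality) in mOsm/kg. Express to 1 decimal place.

Effective osmolality excludes urea (freely permeant across cell membranes):
2·Na + glucose/18
= 2·163 + 135/18
= 326 + 7.5
= 333.5 mOsm/kg

333.5 mOsm/kg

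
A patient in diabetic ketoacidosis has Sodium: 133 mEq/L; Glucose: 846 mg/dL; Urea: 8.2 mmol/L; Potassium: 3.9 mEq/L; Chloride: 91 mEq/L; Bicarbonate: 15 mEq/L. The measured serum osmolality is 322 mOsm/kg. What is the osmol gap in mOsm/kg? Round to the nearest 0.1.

Calculated osmolality = 2·Na + glucose/18 + urea
= 2·133 + 846/18 + 8.2
= 266 + 47 + 8.20
= 321.2 mOsm/kg ≈ 321.2 mOsm/kg
Osmolar gap = measured − calculated = 322 − 321.2 = 0.8 mOsm/kg

0.8 mOsm/kg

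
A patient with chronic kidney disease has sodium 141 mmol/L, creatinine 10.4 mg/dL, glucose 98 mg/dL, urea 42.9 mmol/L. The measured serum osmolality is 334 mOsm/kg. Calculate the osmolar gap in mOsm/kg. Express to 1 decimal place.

Calculated osmolality = 2·Na + glucose/18 + urea
= 2·141 + 98/18 + 42.9
= 282 + 5.44 + 42.90
= 330.34 mOsm/kg ≈ 330.3 mOsm/kg
Osmolar gap = measured − calculated = 334 − 330.3 = 3.7 mOsm/kg

3.7 mOsm/kg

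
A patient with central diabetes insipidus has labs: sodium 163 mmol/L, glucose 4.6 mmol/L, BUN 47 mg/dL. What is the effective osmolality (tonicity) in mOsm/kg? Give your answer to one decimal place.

Effective osmolality excludes urea (freely permeant across cell membranes):
2·Na + glucose
= 2·163 + 4.6
= 326 + 4.6
= 330.6 mOsm/kg

330.6 mOsm/kg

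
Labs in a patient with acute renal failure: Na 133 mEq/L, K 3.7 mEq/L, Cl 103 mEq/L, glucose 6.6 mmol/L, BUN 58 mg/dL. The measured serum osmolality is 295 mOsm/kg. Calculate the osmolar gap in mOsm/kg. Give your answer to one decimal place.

Calculated osmolality = 2·Na + glucose + BUN/2.8
= 2·133 + 6.6 + 58/2.8
= 266 + 6.60 + 20.71
= 293.31 mOsm/kg ≈ 293.3 mOsm/kg
Osmolar gap = measured − calculated = 295 − 293.3 = 1.7 mOsm/kg

1.7 mOsm/kg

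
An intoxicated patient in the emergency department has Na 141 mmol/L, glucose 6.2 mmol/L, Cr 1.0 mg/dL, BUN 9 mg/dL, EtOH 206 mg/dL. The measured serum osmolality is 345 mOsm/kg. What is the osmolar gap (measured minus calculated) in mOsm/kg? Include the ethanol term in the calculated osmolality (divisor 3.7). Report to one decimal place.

-2.1 mOsm/kg

Calculated osmolality = 2·Na + glucose + BUN/2.8 + ethanol/3.7
= 2·141 + 6.2 + 9/2.8 + 206/3.7
= 282 + 6.20 + 3.21 + 55.68
= 347.09 mOsm/kg ≈ 347.1 mOsm/kg
Osmolar gap = measured − calculated = 345 − 347.1 = -2.1 mOsm/kg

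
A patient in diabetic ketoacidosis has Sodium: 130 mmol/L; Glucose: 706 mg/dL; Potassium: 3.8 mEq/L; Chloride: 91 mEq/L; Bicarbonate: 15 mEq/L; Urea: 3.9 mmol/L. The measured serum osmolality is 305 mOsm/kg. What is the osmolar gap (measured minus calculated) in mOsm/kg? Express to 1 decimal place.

Calculated osmolality = 2·Na + glucose/18 + urea
= 2·130 + 706/18 + 3.9
= 260 + 39.22 + 3.90
= 303.12 mOsm/kg ≈ 303.1 mOsm/kg
Osmolar gap = measured − calculated = 305 − 303.1 = 1.9 mOsm/kg

1.9 mOsm/kg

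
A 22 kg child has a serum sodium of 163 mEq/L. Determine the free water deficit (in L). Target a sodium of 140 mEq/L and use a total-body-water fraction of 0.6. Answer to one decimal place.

2.2 L

TBW = 0.6 · 22 = 13.2 L
Free water deficit = TBW · (Na/140 − 1)
= 13.2 · (163/140 − 1)
= 13.2 · 0.1643
= 2.17 L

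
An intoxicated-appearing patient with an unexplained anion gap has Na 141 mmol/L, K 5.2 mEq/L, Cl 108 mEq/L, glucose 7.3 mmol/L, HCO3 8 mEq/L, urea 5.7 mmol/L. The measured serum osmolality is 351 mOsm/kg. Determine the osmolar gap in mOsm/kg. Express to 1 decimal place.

Calculated osmolality = 2·Na + glucose + urea
= 2·141 + 7.3 + 5.7
= 282 + 7.30 + 5.70
= 295 mOsm/kg ≈ 295.0 mOsm/kg
Osmolar gap = measured − calculated = 351 − 295.0 = 56.0 mOsm/kg

56.0 mOsm/kg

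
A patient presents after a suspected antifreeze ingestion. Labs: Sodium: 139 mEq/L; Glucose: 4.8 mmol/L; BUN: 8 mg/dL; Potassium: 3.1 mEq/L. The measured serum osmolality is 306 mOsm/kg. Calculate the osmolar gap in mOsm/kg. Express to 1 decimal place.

20.3 mOsm/kg

Calculated osmolality = 2·Na + glucose + BUN/2.8
= 2·139 + 4.8 + 8/2.8
= 278 + 4.80 + 2.86
= 285.66 mOsm/kg ≈ 285.7 mOsm/kg
Osmolar gap = measured − calculated = 306 − 285.7 = 20.3 mOsm/kg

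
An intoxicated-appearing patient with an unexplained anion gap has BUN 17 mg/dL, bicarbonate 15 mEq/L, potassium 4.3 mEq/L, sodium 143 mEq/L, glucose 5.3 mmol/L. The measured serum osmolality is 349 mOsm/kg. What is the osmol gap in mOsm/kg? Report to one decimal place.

Calculated osmolality = 2·Na + glucose + BUN/2.8
= 2·143 + 5.3 + 17/2.8
= 286 + 5.30 + 6.07
= 297.37 mOsm/kg ≈ 297.4 mOsm/kg
Osmolar gap = measured − calculated = 349 − 297.4 = 51.6 mOsm/kg

51.6 mOsm/kg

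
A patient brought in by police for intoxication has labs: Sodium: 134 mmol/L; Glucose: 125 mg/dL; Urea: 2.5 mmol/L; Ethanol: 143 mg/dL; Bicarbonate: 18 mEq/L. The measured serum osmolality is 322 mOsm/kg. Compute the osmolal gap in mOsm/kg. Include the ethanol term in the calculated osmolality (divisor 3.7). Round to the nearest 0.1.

5.9 mOsm/kg

Calculated osmolality = 2·Na + glucose/18 + urea + ethanol/3.7
= 2·134 + 125/18 + 2.5 + 143/3.7
= 268 + 6.94 + 2.50 + 38.65
= 316.09 mOsm/kg ≈ 316.1 mOsm/kg
Osmolar gap = measured − calculated = 322 − 316.1 = 5.9 mOsm/kg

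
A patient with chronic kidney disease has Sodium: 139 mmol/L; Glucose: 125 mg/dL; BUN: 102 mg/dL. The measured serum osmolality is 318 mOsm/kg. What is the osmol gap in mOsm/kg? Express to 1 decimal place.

Calculated osmolality = 2·Na + glucose/18 + BUN/2.8
= 2·139 + 125/18 + 102/2.8
= 278 + 6.94 + 36.43
= 321.37 mOsm/kg ≈ 321.4 mOsm/kg
Osmolar gap = measured − calculated = 318 − 321.4 = -3.4 mOsm/kg

-3.4 mOsm/kg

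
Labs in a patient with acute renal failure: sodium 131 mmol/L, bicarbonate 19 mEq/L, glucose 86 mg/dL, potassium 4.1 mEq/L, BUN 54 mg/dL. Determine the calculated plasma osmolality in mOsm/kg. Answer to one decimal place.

Calculated osmolality = 2·Na + glucose/18 + BUN/2.8
= 2·131 + 86/18 + 54/2.8
= 262 + 4.78 + 19.29
= 286.07 mOsm/kg

286.1 mOsm/kg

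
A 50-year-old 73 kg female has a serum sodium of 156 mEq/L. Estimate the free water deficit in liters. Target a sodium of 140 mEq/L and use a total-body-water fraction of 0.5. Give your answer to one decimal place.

TBW = 0.5 · 73 = 36.5 L
Free water deficit = TBW · (Na/140 − 1)
= 36.5 · (156/140 − 1)
= 36.5 · 0.1143
= 4.17 L

4.2 L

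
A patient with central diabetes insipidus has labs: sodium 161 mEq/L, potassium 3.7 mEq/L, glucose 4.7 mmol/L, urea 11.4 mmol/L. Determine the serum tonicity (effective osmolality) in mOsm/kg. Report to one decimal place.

326.7 mOsm/kg

Effective osmolality excludes urea (freely permeant across cell membranes):
2·Na + glucose
= 2·161 + 4.7
= 322 + 4.7
= 326.7 mOsm/kg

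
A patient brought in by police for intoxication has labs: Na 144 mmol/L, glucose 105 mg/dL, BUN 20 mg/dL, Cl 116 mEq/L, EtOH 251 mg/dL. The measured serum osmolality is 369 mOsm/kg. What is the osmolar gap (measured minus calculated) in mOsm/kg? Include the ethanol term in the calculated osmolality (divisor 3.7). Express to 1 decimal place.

0.2 mOsm/kg

Calculated osmolality = 2·Na + glucose/18 + BUN/2.8 + ethanol/3.7
= 2·144 + 105/18 + 20/2.8 + 251/3.7
= 288 + 5.83 + 7.14 + 67.84
= 368.81 mOsm/kg ≈ 368.8 mOsm/kg
Osmolar gap = measured − calculated = 369 − 368.8 = 0.2 mOsm/kg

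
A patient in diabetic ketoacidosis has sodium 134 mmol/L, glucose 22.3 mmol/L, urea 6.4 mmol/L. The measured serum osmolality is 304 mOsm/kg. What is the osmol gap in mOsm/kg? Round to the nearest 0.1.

Calculated osmolality = 2·Na + glucose + urea
= 2·134 + 22.3 + 6.4
= 268 + 22.30 + 6.40
= 296.7 mOsm/kg ≈ 296.7 mOsm/kg
Osmolar gap = measured − calculated = 304 − 296.7 = 7.3 mOsm/kg

7.3 mOsm/kg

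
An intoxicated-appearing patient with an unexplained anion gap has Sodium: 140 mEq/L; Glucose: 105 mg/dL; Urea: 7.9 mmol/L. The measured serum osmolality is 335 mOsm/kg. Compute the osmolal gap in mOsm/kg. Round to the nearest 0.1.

41.3 mOsm/kg

Calculated osmolality = 2·Na + glucose/18 + urea
= 2·140 + 105/18 + 7.9
= 280 + 5.83 + 7.90
= 293.73 mOsm/kg ≈ 293.7 mOsm/kg
Osmolar gap = measured − calculated = 335 − 293.7 = 41.3 mOsm/kg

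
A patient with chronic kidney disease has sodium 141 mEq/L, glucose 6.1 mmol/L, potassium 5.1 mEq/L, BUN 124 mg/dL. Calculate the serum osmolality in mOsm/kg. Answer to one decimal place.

332.4 mOsm/kg

Calculated osmolality = 2·Na + glucose + BUN/2.8
= 2·141 + 6.1 + 124/2.8
= 282 + 6.10 + 44.29
= 332.39 mOsm/kg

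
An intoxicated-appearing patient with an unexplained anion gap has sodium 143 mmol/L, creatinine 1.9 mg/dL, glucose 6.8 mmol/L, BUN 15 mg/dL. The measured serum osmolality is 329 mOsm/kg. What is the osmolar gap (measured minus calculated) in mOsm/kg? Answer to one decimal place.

30.8 mOsm/kg

Calculated osmolality = 2·Na + glucose + BUN/2.8
= 2·143 + 6.8 + 15/2.8
= 286 + 6.80 + 5.36
= 298.16 mOsm/kg ≈ 298.2 mOsm/kg
Osmolar gap = measured − calculated = 329 − 298.2 = 30.8 mOsm/kg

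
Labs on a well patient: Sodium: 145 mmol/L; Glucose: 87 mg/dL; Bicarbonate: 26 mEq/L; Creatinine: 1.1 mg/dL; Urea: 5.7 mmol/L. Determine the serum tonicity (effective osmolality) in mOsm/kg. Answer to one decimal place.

Effective osmolality excludes urea (freely permeant across cell membranes):
2·Na + glucose/18
= 2·145 + 87/18
= 290 + 4.83
= 294.83 mOsm/kg

294.8 mOsm/kg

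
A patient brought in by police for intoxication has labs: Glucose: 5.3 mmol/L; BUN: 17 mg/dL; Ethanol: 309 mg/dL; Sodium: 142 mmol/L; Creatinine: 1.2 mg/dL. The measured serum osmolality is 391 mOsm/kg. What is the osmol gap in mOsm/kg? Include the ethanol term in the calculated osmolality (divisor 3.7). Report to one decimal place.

12.1 mOsm/kg

Calculated osmolality = 2·Na + glucose + BUN/2.8 + ethanol/3.7
= 2·142 + 5.3 + 17/2.8 + 309/3.7
= 284 + 5.30 + 6.07 + 83.51
= 378.88 mOsm/kg ≈ 378.9 mOsm/kg
Osmolar gap = measured − calculated = 391 − 378.9 = 12.1 mOsm/kg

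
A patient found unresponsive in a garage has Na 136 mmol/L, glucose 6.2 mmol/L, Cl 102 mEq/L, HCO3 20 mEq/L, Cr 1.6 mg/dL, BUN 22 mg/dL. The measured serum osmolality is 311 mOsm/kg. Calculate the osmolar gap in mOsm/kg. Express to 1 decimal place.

Calculated osmolality = 2·Na + glucose + BUN/2.8
= 2·136 + 6.2 + 22/2.8
= 272 + 6.20 + 7.86
= 286.06 mOsm/kg ≈ 286.1 mOsm/kg
Osmolar gap = measured − calculated = 311 − 286.1 = 24.9 mOsm/kg

24.9 mOsm/kg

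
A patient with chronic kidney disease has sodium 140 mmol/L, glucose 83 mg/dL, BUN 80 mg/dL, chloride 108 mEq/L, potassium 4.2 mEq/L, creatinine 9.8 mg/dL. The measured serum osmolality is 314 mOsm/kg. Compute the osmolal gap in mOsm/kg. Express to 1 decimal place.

0.8 mOsm/kg

Calculated osmolality = 2·Na + glucose/18 + BUN/2.8
= 2·140 + 83/18 + 80/2.8
= 280 + 4.61 + 28.57
= 313.18 mOsm/kg ≈ 313.2 mOsm/kg
Osmolar gap = measured − calculated = 314 − 313.2 = 0.8 mOsm/kg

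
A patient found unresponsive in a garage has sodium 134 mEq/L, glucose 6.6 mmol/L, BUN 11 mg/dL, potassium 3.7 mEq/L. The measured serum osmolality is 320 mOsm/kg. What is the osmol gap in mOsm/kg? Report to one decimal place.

Calculated osmolality = 2·Na + glucose + BUN/2.8
= 2·134 + 6.6 + 11/2.8
= 268 + 6.60 + 3.93
= 278.53 mOsm/kg ≈ 278.5 mOsm/kg
Osmolar gap = measured − calculated = 320 − 278.5 = 41.5 mOsm/kg

41.5 mOsm/kg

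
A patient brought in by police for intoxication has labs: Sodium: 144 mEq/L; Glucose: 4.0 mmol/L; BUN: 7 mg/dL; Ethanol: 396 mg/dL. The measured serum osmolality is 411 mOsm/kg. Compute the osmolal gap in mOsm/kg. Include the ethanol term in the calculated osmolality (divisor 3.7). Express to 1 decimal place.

Calculated osmolality = 2·Na + glucose + BUN/2.8 + ethanol/3.7
= 2·144 + 4 + 7/2.8 + 396/3.7
= 288 + 4 + 2.50 + 107.03
= 401.53 mOsm/kg ≈ 401.5 mOsm/kg
Osmolar gap = measured − calculated = 411 − 401.5 = 9.5 mOsm/kg

9.5 mOsm/kg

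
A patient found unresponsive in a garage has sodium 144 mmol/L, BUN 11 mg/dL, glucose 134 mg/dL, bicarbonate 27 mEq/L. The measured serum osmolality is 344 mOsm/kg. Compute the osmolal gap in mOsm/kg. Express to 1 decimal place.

Calculated osmolality = 2·Na + glucose/18 + BUN/2.8
= 2·144 + 134/18 + 11/2.8
= 288 + 7.44 + 3.93
= 299.37 mOsm/kg ≈ 299.4 mOsm/kg
Osmolar gap = measured − calculated = 344 − 299.4 = 44.6 mOsm/kg

44.6 mOsm/kg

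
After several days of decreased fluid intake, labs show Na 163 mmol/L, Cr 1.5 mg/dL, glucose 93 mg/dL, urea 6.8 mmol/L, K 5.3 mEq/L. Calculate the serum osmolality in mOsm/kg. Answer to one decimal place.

Calculated osmolality = 2·Na + glucose/18 + urea
= 2·163 + 93/18 + 6.8
= 326 + 5.17 + 6.80
= 337.97 mOsm/kg

338.0 mOsm/kg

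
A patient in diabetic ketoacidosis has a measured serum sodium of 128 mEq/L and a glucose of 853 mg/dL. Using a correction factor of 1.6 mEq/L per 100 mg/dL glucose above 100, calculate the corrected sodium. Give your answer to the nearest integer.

140 mEq/L

Corrected Na = measured Na + 1.6 · (glucose − 100)/100
= 128 + 1.6 · (853 − 100)/100
= 128 + 12
= 140 mEq/L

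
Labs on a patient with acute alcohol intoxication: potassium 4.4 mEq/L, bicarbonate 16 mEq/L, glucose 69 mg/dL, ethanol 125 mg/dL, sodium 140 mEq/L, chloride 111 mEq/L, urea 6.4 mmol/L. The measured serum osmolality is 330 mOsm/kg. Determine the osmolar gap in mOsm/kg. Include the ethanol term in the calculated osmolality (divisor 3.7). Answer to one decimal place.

6.0 mOsm/kg

Calculated osmolality = 2·Na + glucose/18 + urea + ethanol/3.7
= 2·140 + 69/18 + 6.4 + 125/3.7
= 280 + 3.83 + 6.40 + 33.78
= 324.01 mOsm/kg ≈ 324.0 mOsm/kg
Osmolar gap = measured − calculated = 330 − 324.0 = 6.0 mOsm/kg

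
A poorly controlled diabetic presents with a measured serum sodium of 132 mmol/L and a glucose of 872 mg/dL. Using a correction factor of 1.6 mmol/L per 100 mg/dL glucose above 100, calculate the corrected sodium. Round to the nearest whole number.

Corrected Na = measured Na + 1.6 · (glucose − 100)/100
= 132 + 1.6 · (872 − 100)/100
= 132 + 12.4
= 144.4 mmol/L

144 mmol/L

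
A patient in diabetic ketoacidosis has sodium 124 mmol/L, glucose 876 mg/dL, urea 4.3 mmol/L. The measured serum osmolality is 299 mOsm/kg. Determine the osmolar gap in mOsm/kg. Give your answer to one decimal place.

-2.0 mOsm/kg

Calculated osmolality = 2·Na + glucose/18 + urea
= 2·124 + 876/18 + 4.3
= 248 + 48.67 + 4.30
= 300.97 mOsm/kg ≈ 301.0 mOsm/kg
Osmolar gap = measured − calculated = 299 − 301.0 = -2.0 mOsm/kg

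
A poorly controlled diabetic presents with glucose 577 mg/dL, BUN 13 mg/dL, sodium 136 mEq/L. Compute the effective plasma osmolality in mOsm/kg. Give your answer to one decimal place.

304.1 mOsm/kg

Effective osmolality excludes urea (freely permeant across cell membranes):
2·Na + glucose/18
= 2·136 + 577/18
= 272 + 32.06
= 304.06 mOsm/kg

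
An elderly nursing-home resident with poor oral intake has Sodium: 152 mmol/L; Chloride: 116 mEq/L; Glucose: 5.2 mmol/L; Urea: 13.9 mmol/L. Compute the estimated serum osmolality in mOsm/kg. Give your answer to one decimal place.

323.1 mOsm/kg

Calculated osmolality = 2·Na + glucose + urea
= 2·152 + 5.2 + 13.9
= 304 + 5.20 + 13.90
= 323.1 mOsm/kg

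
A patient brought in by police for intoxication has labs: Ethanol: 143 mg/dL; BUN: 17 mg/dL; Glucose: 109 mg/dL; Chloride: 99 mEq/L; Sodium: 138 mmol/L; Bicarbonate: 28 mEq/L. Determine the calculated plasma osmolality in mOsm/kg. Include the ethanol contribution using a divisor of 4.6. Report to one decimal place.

Calculated osmolality = 2·Na + glucose/18 + BUN/2.8 + ethanol/4.6
= 2·138 + 109/18 + 17/2.8 + 143/4.6
= 276 + 6.06 + 6.07 + 31.09
= 319.22 mOsm/kg

319.2 mOsm/kg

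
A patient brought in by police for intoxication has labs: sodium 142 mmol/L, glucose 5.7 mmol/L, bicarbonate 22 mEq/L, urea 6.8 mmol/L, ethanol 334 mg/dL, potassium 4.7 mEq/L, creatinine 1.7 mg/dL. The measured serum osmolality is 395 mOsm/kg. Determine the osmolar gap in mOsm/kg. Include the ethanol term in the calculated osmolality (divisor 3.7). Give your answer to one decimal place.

8.2 mOsm/kg

Calculated osmolality = 2·Na + glucose + urea + ethanol/3.7
= 2·142 + 5.7 + 6.8 + 334/3.7
= 284 + 5.70 + 6.80 + 90.27
= 386.77 mOsm/kg ≈ 386.8 mOsm/kg
Osmolar gap = measured − calculated = 395 − 386.8 = 8.2 mOsm/kg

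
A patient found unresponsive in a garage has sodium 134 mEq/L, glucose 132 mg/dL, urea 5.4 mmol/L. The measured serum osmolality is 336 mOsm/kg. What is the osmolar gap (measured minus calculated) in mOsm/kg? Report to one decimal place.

55.3 mOsm/kg

Calculated osmolality = 2·Na + glucose/18 + urea
= 2·134 + 132/18 + 5.4
= 268 + 7.33 + 5.40
= 280.73 mOsm/kg ≈ 280.7 mOsm/kg
Osmolar gap = measured − calculated = 336 − 280.7 = 55.3 mOsm/kg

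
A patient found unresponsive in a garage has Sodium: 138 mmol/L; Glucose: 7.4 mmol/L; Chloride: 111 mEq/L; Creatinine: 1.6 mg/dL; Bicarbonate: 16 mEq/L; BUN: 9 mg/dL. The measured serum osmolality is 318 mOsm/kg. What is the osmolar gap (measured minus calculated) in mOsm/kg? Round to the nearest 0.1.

31.4 mOsm/kg

Calculated osmolality = 2·Na + glucose + BUN/2.8
= 2·138 + 7.4 + 9/2.8
= 276 + 7.40 + 3.21
= 286.61 mOsm/kg ≈ 286.6 mOsm/kg
Osmolar gap = measured − calculated = 318 − 286.6 = 31.4 mOsm/kg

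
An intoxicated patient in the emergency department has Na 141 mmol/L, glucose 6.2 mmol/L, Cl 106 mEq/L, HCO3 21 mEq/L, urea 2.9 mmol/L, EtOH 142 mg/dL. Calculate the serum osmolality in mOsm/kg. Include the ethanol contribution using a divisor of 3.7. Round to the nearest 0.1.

329.5 mOsm/kg

Calculated osmolality = 2·Na + glucose + urea + ethanol/3.7
= 2·141 + 6.2 + 2.9 + 142/3.7
= 282 + 6.20 + 2.90 + 38.38
= 329.48 mOsm/kg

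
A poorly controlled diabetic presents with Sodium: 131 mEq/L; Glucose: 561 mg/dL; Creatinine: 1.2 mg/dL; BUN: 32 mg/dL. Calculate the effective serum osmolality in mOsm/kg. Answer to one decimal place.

Effective osmolality excludes urea (freely permeant across cell membranes):
2·Na + glucose/18
= 2·131 + 561/18
= 262 + 31.17
= 293.17 mOsm/kg

293.2 mOsm/kg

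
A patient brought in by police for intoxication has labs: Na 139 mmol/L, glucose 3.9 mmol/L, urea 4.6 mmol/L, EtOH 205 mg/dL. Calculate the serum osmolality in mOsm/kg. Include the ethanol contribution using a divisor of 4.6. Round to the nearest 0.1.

Calculated osmolality = 2·Na + glucose + urea + ethanol/4.6
= 2·139 + 3.9 + 4.6 + 205/4.6
= 278 + 3.90 + 4.60 + 44.57
= 331.07 mOsm/kg

331.1 mOsm/kg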